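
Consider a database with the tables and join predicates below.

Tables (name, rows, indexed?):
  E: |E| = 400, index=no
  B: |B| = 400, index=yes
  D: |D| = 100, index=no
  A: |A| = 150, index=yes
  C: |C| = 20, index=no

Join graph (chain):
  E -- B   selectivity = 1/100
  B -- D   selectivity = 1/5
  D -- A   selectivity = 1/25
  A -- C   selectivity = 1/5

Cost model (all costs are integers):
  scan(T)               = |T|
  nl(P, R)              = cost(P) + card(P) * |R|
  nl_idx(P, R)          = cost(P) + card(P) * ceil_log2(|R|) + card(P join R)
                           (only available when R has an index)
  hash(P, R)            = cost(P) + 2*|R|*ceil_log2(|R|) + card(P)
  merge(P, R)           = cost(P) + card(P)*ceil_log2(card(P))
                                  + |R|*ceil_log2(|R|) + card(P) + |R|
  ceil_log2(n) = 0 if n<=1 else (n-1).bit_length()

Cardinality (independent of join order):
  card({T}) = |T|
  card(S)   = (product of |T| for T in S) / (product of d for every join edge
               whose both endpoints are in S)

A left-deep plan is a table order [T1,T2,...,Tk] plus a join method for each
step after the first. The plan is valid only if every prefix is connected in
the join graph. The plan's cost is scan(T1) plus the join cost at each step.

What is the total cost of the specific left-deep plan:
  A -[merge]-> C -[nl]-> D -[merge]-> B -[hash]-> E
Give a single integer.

296020

step 1: scan A: cost=150, card=150
step 2: join C via merge
    card(P join C) = 150*20/(5) = 600
    cost = 150 + 150*8 + 20*5 + 150 + 20 = 1620
step 3: join D via nl
    card(P join D) = 600*100/(25) = 2400
    cost = 1620 + 600*100 = 61620
step 4: join B via merge
    card(P join B) = 2400*400/(5) = 192000
    cost = 61620 + 2400*12 + 400*9 + 2400 + 400 = 96820
step 5: join E via hash
    card(P join E) = 192000*400/(100) = 768000
    cost = 96820 + 2*400*9 + 192000 = 296020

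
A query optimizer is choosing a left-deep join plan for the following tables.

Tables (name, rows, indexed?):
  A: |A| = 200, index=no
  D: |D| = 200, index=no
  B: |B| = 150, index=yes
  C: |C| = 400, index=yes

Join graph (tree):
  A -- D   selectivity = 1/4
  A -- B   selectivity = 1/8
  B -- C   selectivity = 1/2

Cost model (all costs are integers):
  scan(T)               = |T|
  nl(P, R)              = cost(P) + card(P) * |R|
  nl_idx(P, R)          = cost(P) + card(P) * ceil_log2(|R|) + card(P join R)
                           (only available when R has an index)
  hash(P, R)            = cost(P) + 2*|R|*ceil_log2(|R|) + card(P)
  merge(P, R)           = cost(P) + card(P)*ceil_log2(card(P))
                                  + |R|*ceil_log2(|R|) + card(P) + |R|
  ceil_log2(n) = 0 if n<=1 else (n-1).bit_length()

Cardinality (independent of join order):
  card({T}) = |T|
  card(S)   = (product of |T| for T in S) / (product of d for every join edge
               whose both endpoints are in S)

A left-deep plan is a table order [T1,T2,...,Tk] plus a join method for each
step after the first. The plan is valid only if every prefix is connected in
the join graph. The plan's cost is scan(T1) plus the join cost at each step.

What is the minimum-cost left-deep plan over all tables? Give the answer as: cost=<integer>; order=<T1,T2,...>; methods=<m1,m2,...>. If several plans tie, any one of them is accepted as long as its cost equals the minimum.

Selinger DP (subsets sized 1..n):
  {A}: scan cost=200, card=200
  {D}: scan cost=200, card=200
  {B}: scan cost=150, card=150
  {C}: scan cost=400, card=400
  {AD}: card=10000; try (D,hash)→3600, (A,hash)→3600, (D,merge)→3800, (A,merge)→3800, (D,nl)→40200, (A,nl)→40200; best=3600 via (D,hash)
  {AB}: card=3750; try (B,hash)→2800, (A,merge)→3300, (B,merge)→3350, (A,hash)→3500, (B,nl_idx)→5550, (A,nl)→30150 …(+1); best=2800 via (B,hash)
  {BC}: card=30000; try (B,hash)→3200, (C,merge)→5500, (B,merge)→5750, (C,hash)→7500, (C,nl_idx)→31500, (B,nl_idx)→33600 …(+2); best=3200 via (B,hash)
  {ABD}: card=187500; try (D,hash)→9750, (B,hash)→16000, (D,merge)→53350, (B,merge)→154950, (B,nl_idx)→271100, (D,nl)→752800 …(+1); best=9750 via (D,hash)
  {ABC}: card=750000; try (C,hash)→13750, (A,hash)→36400, (C,merge)→55550, (A,merge)→485000, (C,nl_idx)→786550, (C,nl)→1502800 …(+1); best=13750 via (C,hash)
  {ABCD}: card=37500000; try (C,hash)→204450, (D,hash)→766950, (C,merge)→3576250, (D,merge)→15765550, (C,nl_idx)→39197250, (C,nl)→75009750 …(+1); best=204450 via (C,hash)

cost=204450; order=A,B,D,C; methods=hash,hash,hash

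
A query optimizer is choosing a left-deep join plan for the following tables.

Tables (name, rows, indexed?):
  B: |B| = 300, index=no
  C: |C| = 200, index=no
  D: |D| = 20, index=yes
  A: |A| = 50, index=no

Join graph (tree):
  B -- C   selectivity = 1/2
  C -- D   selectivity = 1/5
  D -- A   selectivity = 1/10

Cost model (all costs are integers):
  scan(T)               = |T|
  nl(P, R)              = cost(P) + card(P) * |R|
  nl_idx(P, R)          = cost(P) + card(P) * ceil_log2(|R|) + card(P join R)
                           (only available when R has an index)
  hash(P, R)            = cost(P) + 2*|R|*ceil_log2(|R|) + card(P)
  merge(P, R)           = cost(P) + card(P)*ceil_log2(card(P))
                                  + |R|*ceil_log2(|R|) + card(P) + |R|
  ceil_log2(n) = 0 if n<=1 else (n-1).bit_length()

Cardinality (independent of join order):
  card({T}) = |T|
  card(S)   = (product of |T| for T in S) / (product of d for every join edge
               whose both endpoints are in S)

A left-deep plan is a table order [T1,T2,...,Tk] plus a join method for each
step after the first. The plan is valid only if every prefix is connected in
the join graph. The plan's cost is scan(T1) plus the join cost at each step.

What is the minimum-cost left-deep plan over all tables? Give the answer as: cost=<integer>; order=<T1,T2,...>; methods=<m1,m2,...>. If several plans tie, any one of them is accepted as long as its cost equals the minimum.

Selinger DP (subsets sized 1..n):
  {B}: scan cost=300, card=300
  {C}: scan cost=200, card=200
  {D}: scan cost=20, card=20
  {A}: scan cost=50, card=50
  {BC}: card=30000; try (C,hash)→3800, (B,merge)→5000, (C,merge)→5100, (B,hash)→5800, (B,nl)→60200, (C,nl)→60300; best=3800 via (C,hash)
  {CD}: card=800; try (D,hash)→600, (C,merge)→1940, (D,nl_idx)→2000, (D,merge)→2120, (C,hash)→3240, (C,nl)→4020 …(+1); best=600 via (D,hash)
  {AD}: card=100; try (D,hash)→300, (D,nl_idx)→400, (A,merge)→490, (D,merge)→520, (A,hash)→640, (A,nl)→1020 …(+1); best=300 via (D,hash)
  {BCD}: card=120000; try (B,hash)→6800, (B,merge)→12400, (D,hash)→34000, (B,nl)→240600, (D,nl_idx)→273800, (D,merge)→483920 …(+1); best=6800 via (B,hash)
  {ACD}: card=4000; try (A,hash)→2000, (C,merge)→2900, (C,hash)→3600, (A,merge)→9750, (C,nl)→20300, (A,nl)→40600; best=2000 via (A,hash)
  {ABCD}: card=600000; try (B,hash)→11400, (B,merge)→57000, (A,hash)→127400, (B,nl)→1202000, (A,merge)→2167150, (A,nl)→6006800; best=11400 via (B,hash)

cost=11400; order=C,D,A,B; methods=hash,hash,hash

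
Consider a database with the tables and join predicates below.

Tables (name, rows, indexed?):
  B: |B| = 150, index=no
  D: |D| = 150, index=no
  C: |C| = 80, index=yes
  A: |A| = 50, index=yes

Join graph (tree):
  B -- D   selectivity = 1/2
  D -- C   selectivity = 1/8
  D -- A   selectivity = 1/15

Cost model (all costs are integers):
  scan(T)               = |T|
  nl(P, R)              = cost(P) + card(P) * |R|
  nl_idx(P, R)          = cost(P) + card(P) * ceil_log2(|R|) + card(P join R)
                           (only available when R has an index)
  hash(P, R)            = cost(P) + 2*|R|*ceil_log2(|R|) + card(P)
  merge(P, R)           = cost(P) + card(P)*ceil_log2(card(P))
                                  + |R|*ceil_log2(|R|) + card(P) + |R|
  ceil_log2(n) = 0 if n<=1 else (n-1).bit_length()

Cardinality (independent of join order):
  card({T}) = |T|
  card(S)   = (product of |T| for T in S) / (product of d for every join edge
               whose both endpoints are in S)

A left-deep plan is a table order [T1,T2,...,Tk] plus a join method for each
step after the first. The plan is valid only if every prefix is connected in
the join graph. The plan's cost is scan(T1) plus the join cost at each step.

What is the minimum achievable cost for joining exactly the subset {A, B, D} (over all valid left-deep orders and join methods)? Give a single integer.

Selinger DP over subsets of {A,B,D}:
  {B}: scan cost=150, card=150
  {D}: scan cost=150, card=150
  {A}: scan cost=50, card=50
  {BD}: card=11250; try (D,hash)→2700, (B,hash)→2700, (D,merge)→2850, (B,merge)→2850, (D,nl)→22650, (B,nl)→22650; best=2700 via (D,hash)
  {AD}: card=500; try (A,hash)→900, (A,nl_idx)→1550, (D,merge)→1750, (A,merge)→1850, (D,hash)→2500, (D,nl)→7550 …(+1); best=900 via (A,hash)
  {ABD}: card=37500; try (B,hash)→3800, (B,merge)→7250, (A,hash)→14550, (B,nl)→75900, (A,nl_idx)→107700, (A,merge)→171800 …(+1); best=3800 via (B,hash)

3800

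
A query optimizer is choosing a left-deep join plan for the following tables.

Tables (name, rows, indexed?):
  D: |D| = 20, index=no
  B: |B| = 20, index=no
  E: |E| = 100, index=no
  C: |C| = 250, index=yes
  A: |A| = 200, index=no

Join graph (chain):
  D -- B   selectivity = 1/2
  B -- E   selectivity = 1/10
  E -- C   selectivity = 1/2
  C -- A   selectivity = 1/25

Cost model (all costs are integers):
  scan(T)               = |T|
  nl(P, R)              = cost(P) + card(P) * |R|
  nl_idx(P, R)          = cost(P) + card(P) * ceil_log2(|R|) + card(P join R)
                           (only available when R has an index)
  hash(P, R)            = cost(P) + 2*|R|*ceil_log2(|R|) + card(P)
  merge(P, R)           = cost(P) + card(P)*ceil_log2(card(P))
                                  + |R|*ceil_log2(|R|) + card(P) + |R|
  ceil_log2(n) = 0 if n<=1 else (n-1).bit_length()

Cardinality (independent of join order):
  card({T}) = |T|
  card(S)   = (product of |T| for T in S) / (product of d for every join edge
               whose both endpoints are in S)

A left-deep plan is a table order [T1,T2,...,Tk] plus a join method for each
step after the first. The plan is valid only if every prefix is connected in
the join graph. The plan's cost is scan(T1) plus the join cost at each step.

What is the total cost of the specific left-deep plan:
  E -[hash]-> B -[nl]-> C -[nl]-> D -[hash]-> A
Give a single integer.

step 1: scan E: cost=100, card=100
step 2: join B via hash
    card(P join B) = 100*20/(10) = 200
    cost = 100 + 2*20*5 + 100 = 400
step 3: join C via nl
    card(P join C) = 200*250/(2) = 25000
    cost = 400 + 200*250 = 50400
step 4: join D via nl
    card(P join D) = 25000*20/(2) = 250000
    cost = 50400 + 25000*20 = 550400
step 5: join A via hash
    card(P join A) = 250000*200/(25) = 2000000
    cost = 550400 + 2*200*8 + 250000 = 803600

803600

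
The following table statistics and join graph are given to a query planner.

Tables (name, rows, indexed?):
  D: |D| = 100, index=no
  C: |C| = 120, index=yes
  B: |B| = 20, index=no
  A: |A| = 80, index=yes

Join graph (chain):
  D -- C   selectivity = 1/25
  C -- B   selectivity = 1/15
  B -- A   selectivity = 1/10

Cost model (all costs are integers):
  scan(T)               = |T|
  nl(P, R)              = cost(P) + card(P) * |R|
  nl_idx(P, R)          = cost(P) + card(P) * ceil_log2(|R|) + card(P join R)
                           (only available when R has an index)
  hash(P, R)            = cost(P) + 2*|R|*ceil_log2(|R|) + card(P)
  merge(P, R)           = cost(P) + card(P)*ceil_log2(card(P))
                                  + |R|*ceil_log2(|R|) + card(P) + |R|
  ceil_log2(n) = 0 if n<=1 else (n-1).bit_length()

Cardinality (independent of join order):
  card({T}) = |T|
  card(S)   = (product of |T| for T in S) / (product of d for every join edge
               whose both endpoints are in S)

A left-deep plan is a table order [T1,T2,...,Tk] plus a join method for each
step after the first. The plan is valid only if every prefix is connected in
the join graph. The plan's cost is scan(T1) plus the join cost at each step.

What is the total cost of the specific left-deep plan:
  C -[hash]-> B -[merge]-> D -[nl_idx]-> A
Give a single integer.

step 1: scan C: cost=120, card=120
step 2: join B via hash
    card(P join B) = 120*20/(15) = 160
    cost = 120 + 2*20*5 + 120 = 440
step 3: join D via merge
    card(P join D) = 160*100/(25) = 640
    cost = 440 + 160*8 + 100*7 + 160 + 100 = 2680
step 4: join A via nl_idx
    card(P join A) = 640*80/(10) = 5120
    cost = 2680 + 640*7 + 5120 = 12280

12280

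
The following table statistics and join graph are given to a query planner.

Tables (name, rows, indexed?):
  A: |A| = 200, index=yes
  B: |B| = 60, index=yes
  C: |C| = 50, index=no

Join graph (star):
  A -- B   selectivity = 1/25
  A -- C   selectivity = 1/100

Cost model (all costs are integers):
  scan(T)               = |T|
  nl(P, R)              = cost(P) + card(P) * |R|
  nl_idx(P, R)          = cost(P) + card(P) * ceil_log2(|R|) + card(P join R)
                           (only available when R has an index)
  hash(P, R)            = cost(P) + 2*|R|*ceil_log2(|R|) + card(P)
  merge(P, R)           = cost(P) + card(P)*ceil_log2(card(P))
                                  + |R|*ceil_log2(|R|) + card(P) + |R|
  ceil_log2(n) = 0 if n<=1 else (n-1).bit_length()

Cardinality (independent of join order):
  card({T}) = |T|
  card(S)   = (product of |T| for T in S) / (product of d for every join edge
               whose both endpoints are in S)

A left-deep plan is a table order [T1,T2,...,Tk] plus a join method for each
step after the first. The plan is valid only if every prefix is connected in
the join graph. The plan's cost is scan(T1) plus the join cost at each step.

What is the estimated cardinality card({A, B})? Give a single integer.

Tables in S: A(200), B(60)
Edges inside S: A-B(d=25)
numerator = 200 * 60 = 12000
denominator = 25 = 25
card(S) = 12000 / 25 = 480

480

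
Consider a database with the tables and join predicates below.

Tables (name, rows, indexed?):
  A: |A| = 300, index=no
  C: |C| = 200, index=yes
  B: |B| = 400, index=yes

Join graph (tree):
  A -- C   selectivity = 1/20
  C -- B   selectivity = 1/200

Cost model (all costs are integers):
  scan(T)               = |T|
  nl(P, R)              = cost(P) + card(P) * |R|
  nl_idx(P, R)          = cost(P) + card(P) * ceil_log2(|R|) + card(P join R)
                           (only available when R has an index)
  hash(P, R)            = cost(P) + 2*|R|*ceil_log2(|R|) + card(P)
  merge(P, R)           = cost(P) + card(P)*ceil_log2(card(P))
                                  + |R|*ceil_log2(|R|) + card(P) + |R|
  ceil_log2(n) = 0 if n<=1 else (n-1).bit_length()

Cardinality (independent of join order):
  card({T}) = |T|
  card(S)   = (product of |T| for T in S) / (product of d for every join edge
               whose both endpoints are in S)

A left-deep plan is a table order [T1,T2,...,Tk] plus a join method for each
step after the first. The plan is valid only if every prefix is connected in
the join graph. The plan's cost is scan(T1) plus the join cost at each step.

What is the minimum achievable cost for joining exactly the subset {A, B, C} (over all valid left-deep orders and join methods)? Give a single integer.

Selinger DP over subsets of {A,B,C}:
  {A}: scan cost=300, card=300
  {C}: scan cost=200, card=200
  {B}: scan cost=400, card=400
  {AC}: card=3000; try (C,hash)→3800, (A,merge)→5000, (C,merge)→5100, (C,nl_idx)→5700, (A,hash)→5800, (A,nl)→60200 …(+1); best=3800 via (C,hash)
  {BC}: card=400; try (B,nl_idx)→2400, (C,hash)→4000, (C,nl_idx)→4000, (B,merge)→6000, (C,merge)→6200, (B,hash)→7600 …(+2); best=2400 via (B,nl_idx)
  {ABC}: card=6000; try (A,hash)→8200, (A,merge)→9400, (B,hash)→14000, (B,nl_idx)→36800, (B,merge)→46800, (A,nl)→122400 …(+1); best=8200 via (A,hash)

8200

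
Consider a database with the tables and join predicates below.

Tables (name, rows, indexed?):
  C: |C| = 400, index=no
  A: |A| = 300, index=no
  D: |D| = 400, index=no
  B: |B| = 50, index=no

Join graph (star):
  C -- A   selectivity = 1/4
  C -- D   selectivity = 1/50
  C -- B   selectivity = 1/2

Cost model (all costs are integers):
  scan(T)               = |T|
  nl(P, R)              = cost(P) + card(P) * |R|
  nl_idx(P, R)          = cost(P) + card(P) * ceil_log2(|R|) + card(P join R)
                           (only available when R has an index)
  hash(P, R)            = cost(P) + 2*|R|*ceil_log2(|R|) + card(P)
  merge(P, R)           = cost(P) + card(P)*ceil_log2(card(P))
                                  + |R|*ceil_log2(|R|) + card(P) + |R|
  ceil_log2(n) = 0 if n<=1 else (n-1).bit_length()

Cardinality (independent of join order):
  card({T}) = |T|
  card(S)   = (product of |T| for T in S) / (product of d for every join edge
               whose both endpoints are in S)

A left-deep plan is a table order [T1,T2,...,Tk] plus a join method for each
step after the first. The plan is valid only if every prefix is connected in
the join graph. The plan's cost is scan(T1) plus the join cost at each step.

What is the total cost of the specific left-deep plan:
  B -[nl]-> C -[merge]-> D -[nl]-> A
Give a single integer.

24174050

step 1: scan B: cost=50, card=50
step 2: join C via nl
    card(P join C) = 50*400/(2) = 10000
    cost = 50 + 50*400 = 20050
step 3: join D via merge
    card(P join D) = 10000*400/(50) = 80000
    cost = 20050 + 10000*14 + 400*9 + 10000 + 400 = 174050
step 4: join A via nl
    card(P join A) = 80000*300/(4) = 6000000
    cost = 174050 + 80000*300 = 24174050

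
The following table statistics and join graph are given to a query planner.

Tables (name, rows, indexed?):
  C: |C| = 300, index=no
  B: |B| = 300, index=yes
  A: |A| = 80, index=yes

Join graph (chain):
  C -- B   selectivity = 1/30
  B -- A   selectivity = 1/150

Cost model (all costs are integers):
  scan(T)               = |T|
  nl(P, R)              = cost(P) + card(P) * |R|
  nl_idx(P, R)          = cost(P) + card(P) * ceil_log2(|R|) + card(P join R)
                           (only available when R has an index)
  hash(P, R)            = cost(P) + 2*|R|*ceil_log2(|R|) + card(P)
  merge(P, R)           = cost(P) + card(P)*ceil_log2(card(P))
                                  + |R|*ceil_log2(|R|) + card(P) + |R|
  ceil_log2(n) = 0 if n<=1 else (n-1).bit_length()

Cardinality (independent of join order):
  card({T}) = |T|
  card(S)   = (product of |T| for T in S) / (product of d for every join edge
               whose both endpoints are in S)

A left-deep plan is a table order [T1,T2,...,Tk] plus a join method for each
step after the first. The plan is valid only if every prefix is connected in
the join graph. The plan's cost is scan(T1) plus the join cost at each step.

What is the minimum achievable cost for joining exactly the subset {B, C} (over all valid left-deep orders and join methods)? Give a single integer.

6000

Selinger DP over subsets of {B,C}:
  {C}: scan cost=300, card=300
  {B}: scan cost=300, card=300
  {BC}: card=3000; try (C,hash)→6000, (B,hash)→6000, (B,nl_idx)→6000, (C,merge)→6300, (B,merge)→6300, (C,nl)→90300 …(+1); best=6000 via (C,hash)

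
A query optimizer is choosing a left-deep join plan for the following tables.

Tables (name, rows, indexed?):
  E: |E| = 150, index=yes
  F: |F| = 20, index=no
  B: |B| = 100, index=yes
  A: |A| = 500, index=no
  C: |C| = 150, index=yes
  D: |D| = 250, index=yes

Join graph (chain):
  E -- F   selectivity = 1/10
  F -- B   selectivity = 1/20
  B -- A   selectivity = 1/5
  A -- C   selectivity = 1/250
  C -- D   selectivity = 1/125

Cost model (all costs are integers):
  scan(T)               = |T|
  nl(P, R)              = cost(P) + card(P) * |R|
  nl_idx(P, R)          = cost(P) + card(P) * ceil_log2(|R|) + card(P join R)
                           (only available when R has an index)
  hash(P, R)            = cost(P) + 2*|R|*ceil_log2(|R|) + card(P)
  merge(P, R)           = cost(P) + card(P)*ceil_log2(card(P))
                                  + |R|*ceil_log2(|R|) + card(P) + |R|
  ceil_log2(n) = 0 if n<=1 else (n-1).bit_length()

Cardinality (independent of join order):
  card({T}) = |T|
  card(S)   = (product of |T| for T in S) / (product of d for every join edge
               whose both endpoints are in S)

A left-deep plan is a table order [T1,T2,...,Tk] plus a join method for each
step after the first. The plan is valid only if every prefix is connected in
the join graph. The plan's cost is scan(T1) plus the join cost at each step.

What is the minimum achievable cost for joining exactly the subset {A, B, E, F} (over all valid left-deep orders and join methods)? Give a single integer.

Selinger DP over subsets of {A,B,E,F}:
  {E}: scan cost=150, card=150
  {F}: scan cost=20, card=20
  {B}: scan cost=100, card=100
  {A}: scan cost=500, card=500
  {EF}: card=300; try (E,nl_idx)→480, (F,hash)→500, (E,merge)→1490, (F,merge)→1620, (E,hash)→2440, (E,nl)→3020 …(+1); best=480 via (E,nl_idx)
  {BF}: card=100; try (B,nl_idx)→260, (F,hash)→400, (B,merge)→940, (F,merge)→1020, (B,hash)→1440, (B,nl)→2020 …(+1); best=260 via (B,nl_idx)
  {AB}: card=10000; try (B,hash)→2400, (A,merge)→5900, (B,merge)→6300, (A,hash)→9200, (B,nl_idx)→14000, (A,nl)→50100 …(+1); best=2400 via (B,hash)
  {BEF}: card=1500; try (B,hash)→2180, (E,merge)→2410, (E,nl_idx)→2560, (E,hash)→2760, (B,nl_idx)→4080, (B,merge)→4280 …(+2); best=2180 via (B,hash)
  {ABF}: card=10000; try (A,merge)→6060, (A,hash)→9360, (F,hash)→12600, (A,nl)→50260, (F,merge)→152520, (F,nl)→202400; best=6060 via (A,merge)
  {ABEF}: card=150000; try (A,hash)→12680, (E,hash)→18460, (A,merge)→25180, (E,merge)→157410, (E,nl_idx)→236060, (A,nl)→752180 …(+1); best=12680 via (A,hash)

12680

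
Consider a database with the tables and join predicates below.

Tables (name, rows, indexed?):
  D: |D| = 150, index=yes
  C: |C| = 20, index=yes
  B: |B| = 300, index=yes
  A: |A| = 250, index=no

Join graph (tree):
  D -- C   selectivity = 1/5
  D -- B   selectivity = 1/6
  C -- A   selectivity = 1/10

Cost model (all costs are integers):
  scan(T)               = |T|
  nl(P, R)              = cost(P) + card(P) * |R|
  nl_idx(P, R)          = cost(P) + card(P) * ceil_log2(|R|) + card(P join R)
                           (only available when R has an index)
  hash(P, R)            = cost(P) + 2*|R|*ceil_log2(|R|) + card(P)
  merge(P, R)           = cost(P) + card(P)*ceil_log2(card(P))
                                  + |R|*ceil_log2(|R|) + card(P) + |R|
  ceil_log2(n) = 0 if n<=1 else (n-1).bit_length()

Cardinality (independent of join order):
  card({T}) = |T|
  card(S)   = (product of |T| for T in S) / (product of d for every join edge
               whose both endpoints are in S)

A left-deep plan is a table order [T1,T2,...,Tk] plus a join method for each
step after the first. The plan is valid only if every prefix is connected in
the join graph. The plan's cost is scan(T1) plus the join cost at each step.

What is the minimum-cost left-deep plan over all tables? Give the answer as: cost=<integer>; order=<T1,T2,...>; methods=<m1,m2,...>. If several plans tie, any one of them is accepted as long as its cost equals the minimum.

cost=24000; order=A,C,D,B; methods=hash,hash,hash

Selinger DP (subsets sized 1..n):
  {D}: scan cost=150, card=150
  {C}: scan cost=20, card=20
  {B}: scan cost=300, card=300
  {A}: scan cost=250, card=250
  {CD}: card=600; try (C,hash)→500, (D,nl_idx)→780, (D,merge)→1490, (C,nl_idx)→1500, (C,merge)→1620, (D,hash)→2440 …(+2); best=500 via (C,hash)
  {BD}: card=7500; try (D,hash)→3000, (B,merge)→4500, (D,merge)→4650, (B,hash)→5700, (B,nl_idx)→9000, (D,nl_idx)→10200 …(+2); best=3000 via (D,hash)
  {AC}: card=500; try (C,hash)→700, (C,nl_idx)→2000, (A,merge)→2390, (C,merge)→2620, (A,hash)→4040, (A,nl)→5020 …(+1); best=700 via (C,hash)
  {BCD}: card=30000; try (B,hash)→6500, (B,merge)→10100, (C,hash)→10700, (B,nl_idx)→35900, (C,nl_idx)→70500, (C,merge)→108120 …(+2); best=6500 via (B,hash)
  {ACD}: card=15000; try (D,hash)→3600, (A,hash)→5100, (D,merge)→7050, (A,merge)→9350, (D,nl_idx)→19700, (D,nl)→75700 …(+1); best=3600 via (D,hash)
  {ABCD}: card=750000; try (B,hash)→24000, (A,hash)→40500, (B,merge)→231600, (A,merge)→488750, (B,nl_idx)→888600, (B,nl)→4503600 …(+1); best=24000 via (B,hash)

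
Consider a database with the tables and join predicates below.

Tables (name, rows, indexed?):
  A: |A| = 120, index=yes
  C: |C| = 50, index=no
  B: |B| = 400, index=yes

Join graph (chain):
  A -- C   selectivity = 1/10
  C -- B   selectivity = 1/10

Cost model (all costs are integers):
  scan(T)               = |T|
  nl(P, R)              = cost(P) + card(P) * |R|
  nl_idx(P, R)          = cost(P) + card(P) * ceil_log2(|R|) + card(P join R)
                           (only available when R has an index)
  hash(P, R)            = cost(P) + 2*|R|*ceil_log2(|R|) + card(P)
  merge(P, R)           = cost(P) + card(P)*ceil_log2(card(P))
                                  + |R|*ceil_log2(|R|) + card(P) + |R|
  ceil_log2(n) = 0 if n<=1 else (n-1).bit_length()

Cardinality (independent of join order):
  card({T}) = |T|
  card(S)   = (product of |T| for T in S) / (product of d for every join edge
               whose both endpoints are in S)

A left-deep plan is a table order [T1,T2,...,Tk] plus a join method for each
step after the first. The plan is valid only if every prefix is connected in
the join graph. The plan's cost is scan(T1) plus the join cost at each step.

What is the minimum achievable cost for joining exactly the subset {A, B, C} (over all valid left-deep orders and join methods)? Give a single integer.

Selinger DP over subsets of {A,B,C}:
  {A}: scan cost=120, card=120
  {C}: scan cost=50, card=50
  {B}: scan cost=400, card=400
  {AC}: card=600; try (C,hash)→840, (A,nl_idx)→1000, (A,merge)→1360, (C,merge)→1430, (A,hash)→1780, (A,nl)→6050 …(+1); best=840 via (C,hash)
  {BC}: card=2000; try (C,hash)→1400, (B,nl_idx)→2500, (B,merge)→4400, (C,merge)→4750, (B,hash)→7300, (B,nl)→20050 …(+1); best=1400 via (C,hash)
  {ABC}: card=24000; try (A,hash)→5080, (B,hash)→8640, (B,merge)→11440, (A,merge)→26360, (B,nl_idx)→30240, (A,nl_idx)→39400 …(+2); best=5080 via (A,hash)

5080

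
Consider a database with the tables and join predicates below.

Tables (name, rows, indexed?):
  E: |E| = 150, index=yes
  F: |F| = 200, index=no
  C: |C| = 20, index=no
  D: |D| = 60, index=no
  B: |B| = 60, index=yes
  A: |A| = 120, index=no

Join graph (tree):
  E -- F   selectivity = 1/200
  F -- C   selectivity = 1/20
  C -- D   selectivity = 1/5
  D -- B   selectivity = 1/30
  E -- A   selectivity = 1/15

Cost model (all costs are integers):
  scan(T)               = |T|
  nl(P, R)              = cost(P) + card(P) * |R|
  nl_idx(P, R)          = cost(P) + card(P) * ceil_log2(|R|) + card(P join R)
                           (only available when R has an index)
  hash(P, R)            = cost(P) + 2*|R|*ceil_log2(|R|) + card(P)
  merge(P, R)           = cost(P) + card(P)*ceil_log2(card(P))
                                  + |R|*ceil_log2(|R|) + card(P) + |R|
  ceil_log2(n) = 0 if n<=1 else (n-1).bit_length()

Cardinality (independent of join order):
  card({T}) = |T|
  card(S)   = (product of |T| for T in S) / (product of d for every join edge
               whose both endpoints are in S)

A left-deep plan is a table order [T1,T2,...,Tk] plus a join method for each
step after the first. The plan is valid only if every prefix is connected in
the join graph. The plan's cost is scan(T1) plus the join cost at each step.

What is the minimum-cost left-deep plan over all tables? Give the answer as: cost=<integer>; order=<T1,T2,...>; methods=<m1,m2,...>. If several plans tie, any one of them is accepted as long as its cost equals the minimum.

Selinger DP (subsets sized 1..n):
  {E}: scan cost=150, card=150
  {F}: scan cost=200, card=200
  {C}: scan cost=20, card=20
  {D}: scan cost=60, card=60
  {B}: scan cost=60, card=60
  {A}: scan cost=120, card=120
  {EF}: card=150; try (E,nl_idx)→1950, (E,hash)→2800, (F,merge)→3300, (E,merge)→3350, (F,hash)→3500, (F,nl)→30150 …(+1); best=1950 via (E,nl_idx)
  {AE}: card=1200; try (A,hash)→1980, (E,nl_idx)→2280, (E,merge)→2430, (A,merge)→2460, (E,hash)→2640, (E,nl)→18120 …(+1); best=1980 via (A,hash)
  {CF}: card=200; try (C,hash)→600, (F,merge)→1940, (C,merge)→2120, (F,hash)→3240, (F,nl)→4020, (C,nl)→4200; best=600 via (C,hash)
  {CD}: card=240; try (C,hash)→320, (D,merge)→560, (C,merge)→600, (D,hash)→760, (D,nl)→1220, (C,nl)→1260; best=320 via (C,hash)
  {BD}: card=120; try (B,nl_idx)→540, (D,hash)→840, (B,hash)→840, (D,merge)→900, (B,merge)→900, (D,nl)→3660 …(+1); best=540 via (B,nl_idx)
  {CEF}: card=150; try (C,hash)→2300, (E,nl_idx)→2350, (E,hash)→3200, (C,merge)→3420, (E,merge)→3750, (C,nl)→4950 …(+1); best=2300 via (C,hash)
  {AEF}: card=1200; try (A,hash)→3780, (A,merge)→4260, (F,hash)→6380, (F,merge)→18180, (A,nl)→19950, (F,nl)→241980; best=3780 via (A,hash)
  {CDF}: card=2400; try (D,hash)→1520, (D,merge)→2820, (F,hash)→3760, (F,merge)→4280, (D,nl)→12600, (F,nl)→48320; best=1520 via (D,hash)
  {BCD}: card=480; try (C,hash)→860, (B,hash)→1280, (C,merge)→1620, (B,nl_idx)→2240, (B,merge)→2900, (C,nl)→2940 …(+1); best=860 via (C,hash)
  {CDEF}: card=1800; try (D,hash)→3170, (D,merge)→4070, (E,hash)→6320, (D,nl)→11300, (E,nl_idx)→22520, (E,merge)→34070 …(+1); best=3170 via (D,hash)
  {ACEF}: card=1200; try (A,hash)→4130, (A,merge)→4610, (C,hash)→5180, (C,merge)→18300, (A,nl)→20300, (C,nl)→27780; best=4130 via (A,hash)
  {BCDF}: card=4800; try (F,hash)→4540, (B,hash)→4640, (F,merge)→7460, (B,nl_idx)→20720, (B,merge)→33140, (F,nl)→96860 …(+1); best=4540 via (F,hash)
  {BCDEF}: card=3600; try (B,hash)→5690, (E,hash)→11740, (B,nl_idx)→17570, (B,merge)→25190, (E,nl_idx)→46540, (E,merge)→73090 …(+2); best=5690 via (B,hash)
  {ACDEF}: card=14400; try (D,hash)→6050, (A,hash)→6650, (D,merge)→18950, (A,merge)→25730, (D,nl)→76130, (A,nl)→219170; best=6050 via (D,hash)
  {ABCDEF}: card=28800; try (A,hash)→10970, (B,hash)→21170, (A,merge)→53450, (B,nl_idx)→121250, (B,merge)→222470, (A,nl)→437690 …(+1); best=10970 via (A,hash)

cost=10970; order=F,E,C,D,B,A; methods=nl_idx,hash,hash,hash,hash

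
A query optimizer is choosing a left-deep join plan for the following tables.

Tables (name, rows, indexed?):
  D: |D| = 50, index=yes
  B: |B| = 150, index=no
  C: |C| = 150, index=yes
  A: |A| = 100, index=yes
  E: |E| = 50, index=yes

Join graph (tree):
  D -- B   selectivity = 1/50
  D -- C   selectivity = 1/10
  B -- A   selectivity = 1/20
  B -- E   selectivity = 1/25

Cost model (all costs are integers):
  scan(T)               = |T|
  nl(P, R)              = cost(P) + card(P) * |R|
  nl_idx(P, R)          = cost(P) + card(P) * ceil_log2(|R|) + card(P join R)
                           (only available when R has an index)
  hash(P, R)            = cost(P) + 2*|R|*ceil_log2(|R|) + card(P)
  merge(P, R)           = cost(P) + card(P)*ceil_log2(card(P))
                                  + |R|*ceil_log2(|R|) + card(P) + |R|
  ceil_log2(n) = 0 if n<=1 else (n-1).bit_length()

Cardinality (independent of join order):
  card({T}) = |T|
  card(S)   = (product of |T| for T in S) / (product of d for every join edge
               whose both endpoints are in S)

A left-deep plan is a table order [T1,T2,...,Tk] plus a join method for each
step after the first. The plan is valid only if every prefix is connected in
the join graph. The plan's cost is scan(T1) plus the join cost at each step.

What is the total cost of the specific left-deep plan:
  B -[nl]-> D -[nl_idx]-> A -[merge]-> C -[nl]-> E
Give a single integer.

581550

step 1: scan B: cost=150, card=150
step 2: join D via nl
    card(P join D) = 150*50/(50) = 150
    cost = 150 + 150*50 = 7650
step 3: join A via nl_idx
    card(P join A) = 150*100/(20) = 750
    cost = 7650 + 150*7 + 750 = 9450
step 4: join C via merge
    card(P join C) = 750*150/(10) = 11250
    cost = 9450 + 750*10 + 150*8 + 750 + 150 = 19050
step 5: join E via nl
    card(P join E) = 11250*50/(25) = 22500
    cost = 19050 + 11250*50 = 581550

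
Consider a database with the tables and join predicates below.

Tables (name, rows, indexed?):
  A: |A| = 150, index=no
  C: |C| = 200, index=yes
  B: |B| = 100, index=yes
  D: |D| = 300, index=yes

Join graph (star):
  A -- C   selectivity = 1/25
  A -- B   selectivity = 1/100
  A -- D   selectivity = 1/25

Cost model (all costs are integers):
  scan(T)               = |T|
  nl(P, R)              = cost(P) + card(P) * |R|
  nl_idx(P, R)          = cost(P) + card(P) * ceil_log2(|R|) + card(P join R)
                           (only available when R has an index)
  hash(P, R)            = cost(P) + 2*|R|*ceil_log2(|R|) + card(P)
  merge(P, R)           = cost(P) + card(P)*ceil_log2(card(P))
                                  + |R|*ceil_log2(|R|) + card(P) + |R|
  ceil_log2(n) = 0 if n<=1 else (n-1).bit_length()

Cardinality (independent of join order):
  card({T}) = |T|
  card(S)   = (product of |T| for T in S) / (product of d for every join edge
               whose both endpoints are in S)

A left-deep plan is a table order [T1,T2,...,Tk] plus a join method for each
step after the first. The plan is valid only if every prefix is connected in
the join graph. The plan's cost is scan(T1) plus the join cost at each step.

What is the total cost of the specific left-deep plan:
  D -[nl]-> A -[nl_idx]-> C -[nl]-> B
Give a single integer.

1514100

step 1: scan D: cost=300, card=300
step 2: join A via nl
    card(P join A) = 300*150/(25) = 1800
    cost = 300 + 300*150 = 45300
step 3: join C via nl_idx
    card(P join C) = 1800*200/(25) = 14400
    cost = 45300 + 1800*8 + 14400 = 74100
step 4: join B via nl
    card(P join B) = 14400*100/(100) = 14400
    cost = 74100 + 14400*100 = 1514100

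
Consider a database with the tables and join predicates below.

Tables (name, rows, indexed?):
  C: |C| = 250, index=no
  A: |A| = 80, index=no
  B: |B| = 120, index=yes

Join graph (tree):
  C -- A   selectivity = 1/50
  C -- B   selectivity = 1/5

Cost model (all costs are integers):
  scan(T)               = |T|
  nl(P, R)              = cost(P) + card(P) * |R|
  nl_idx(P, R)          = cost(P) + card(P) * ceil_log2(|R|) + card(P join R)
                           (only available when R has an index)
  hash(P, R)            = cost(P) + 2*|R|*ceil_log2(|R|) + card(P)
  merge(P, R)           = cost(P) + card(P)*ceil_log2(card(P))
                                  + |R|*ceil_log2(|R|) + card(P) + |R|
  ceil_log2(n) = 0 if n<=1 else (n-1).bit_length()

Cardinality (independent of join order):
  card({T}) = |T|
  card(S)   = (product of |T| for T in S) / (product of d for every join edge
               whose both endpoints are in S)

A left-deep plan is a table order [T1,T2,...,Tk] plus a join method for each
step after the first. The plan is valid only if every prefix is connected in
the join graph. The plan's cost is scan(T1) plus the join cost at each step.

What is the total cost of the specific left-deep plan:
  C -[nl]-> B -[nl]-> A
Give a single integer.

510250

step 1: scan C: cost=250, card=250
step 2: join B via nl
    card(P join B) = 250*120/(5) = 6000
    cost = 250 + 250*120 = 30250
step 3: join A via nl
    card(P join A) = 6000*80/(50) = 9600
    cost = 30250 + 6000*80 = 510250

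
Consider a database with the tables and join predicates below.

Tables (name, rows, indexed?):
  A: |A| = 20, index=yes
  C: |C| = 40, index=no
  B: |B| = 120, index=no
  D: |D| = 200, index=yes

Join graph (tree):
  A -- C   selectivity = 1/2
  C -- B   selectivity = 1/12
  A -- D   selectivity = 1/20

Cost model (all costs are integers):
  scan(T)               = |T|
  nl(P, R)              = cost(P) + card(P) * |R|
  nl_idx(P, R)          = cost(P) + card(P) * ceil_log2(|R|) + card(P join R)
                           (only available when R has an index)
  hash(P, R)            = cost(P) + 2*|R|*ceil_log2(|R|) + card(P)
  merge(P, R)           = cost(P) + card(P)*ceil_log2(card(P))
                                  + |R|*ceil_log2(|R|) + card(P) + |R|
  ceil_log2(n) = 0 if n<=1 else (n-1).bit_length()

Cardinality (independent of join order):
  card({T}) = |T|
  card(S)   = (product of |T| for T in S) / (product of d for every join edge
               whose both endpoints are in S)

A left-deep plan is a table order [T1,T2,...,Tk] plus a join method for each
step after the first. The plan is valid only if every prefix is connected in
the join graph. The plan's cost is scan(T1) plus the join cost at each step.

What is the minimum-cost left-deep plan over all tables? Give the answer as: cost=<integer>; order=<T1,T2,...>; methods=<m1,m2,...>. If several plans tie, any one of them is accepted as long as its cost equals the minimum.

cost=6740; order=A,D,C,B; methods=nl_idx,hash,hash

Selinger DP (subsets sized 1..n):
  {A}: scan cost=20, card=20
  {C}: scan cost=40, card=40
  {B}: scan cost=120, card=120
  {D}: scan cost=200, card=200
  {AC}: card=400; try (A,hash)→280, (C,merge)→420, (A,merge)→440, (C,hash)→520, (A,nl_idx)→640, (C,nl)→820 …(+1); best=280 via (A,hash)
  {AD}: card=200; try (D,nl_idx)→380, (A,hash)→600, (A,nl_idx)→1400, (D,merge)→1940, (A,merge)→2120, (D,hash)→3240 …(+2); best=380 via (D,nl_idx)
  {BC}: card=400; try (C,hash)→720, (B,merge)→1280, (C,merge)→1360, (B,hash)→1760, (B,nl)→4840, (C,nl)→4920; best=720 via (C,hash)
  {ABC}: card=4000; try (A,hash)→1320, (B,hash)→2360, (A,merge)→4840, (B,merge)→5240, (A,nl_idx)→6720, (A,nl)→8720 …(+1); best=1320 via (A,hash)
  {ACD}: card=4000; try (C,hash)→1060, (C,merge)→2460, (D,hash)→3880, (D,merge)→6080, (D,nl_idx)→7480, (C,nl)→8380 …(+1); best=1060 via (C,hash)
  {ABCD}: card=40000; try (B,hash)→6740, (D,hash)→8520, (B,merge)→54020, (D,merge)→55120, (D,nl_idx)→73320, (B,nl)→481060 …(+1); best=6740 via (B,hash)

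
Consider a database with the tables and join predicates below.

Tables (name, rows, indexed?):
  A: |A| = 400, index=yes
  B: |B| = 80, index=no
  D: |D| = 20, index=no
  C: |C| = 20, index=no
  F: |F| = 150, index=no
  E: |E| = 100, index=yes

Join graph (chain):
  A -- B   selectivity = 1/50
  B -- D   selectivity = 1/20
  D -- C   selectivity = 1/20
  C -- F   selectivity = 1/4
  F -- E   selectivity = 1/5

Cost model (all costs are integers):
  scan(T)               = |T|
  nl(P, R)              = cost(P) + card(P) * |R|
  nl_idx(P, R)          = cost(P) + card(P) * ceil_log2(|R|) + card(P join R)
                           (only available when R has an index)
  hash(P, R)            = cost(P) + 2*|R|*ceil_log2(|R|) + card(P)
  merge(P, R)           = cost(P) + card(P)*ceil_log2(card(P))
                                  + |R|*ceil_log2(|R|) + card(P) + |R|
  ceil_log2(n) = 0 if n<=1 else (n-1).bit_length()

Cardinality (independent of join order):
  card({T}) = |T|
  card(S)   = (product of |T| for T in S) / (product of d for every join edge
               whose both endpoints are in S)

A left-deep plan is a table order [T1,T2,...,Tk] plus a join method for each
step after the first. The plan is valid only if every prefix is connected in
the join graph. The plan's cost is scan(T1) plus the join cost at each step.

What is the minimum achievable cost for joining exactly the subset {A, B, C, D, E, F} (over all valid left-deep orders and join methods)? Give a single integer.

30440

Selinger DP over subsets of {A,B,C,D,E,F}:
  {A}: scan cost=400, card=400
  {B}: scan cost=80, card=80
  {D}: scan cost=20, card=20
  {C}: scan cost=20, card=20
  {F}: scan cost=150, card=150
  {E}: scan cost=100, card=100
  {AB}: card=640; try (A,nl_idx)→1440, (B,hash)→1920, (A,merge)→4720, (B,merge)→5040, (A,hash)→7360, (A,nl)→32080 …(+1); best=1440 via (A,nl_idx)
  {BD}: card=80; try (D,hash)→360, (B,merge)→780, (D,merge)→840, (B,hash)→1160, (B,nl)→1620, (D,nl)→1680; best=360 via (D,hash)
  {CD}: card=20; try (D,hash)→240, (C,hash)→240, (D,merge)→260, (C,merge)→260, (D,nl)→420, (C,nl)→420; best=240 via (D,hash)
  {CF}: card=750; try (C,hash)→500, (F,merge)→1490, (C,merge)→1620, (F,hash)→2440, (F,nl)→3020, (C,nl)→3150; best=500 via (C,hash)
  {EF}: card=3000; try (E,hash)→1700, (F,merge)→2250, (E,merge)→2300, (F,hash)→2600, (E,nl_idx)→4200, (F,nl)→15100 …(+1); best=1700 via (E,hash)
  {ABD}: card=640; try (A,nl_idx)→1720, (D,hash)→2280, (A,merge)→5000, (A,hash)→7640, (D,merge)→8600, (D,nl)→14240 …(+1); best=1720 via (A,nl_idx)
  {BCD}: card=80; try (C,hash)→640, (B,merge)→1000, (C,merge)→1120, (B,hash)→1380, (B,nl)→1840, (C,nl)→1960; best=640 via (C,hash)
  {CDF}: card=750; try (D,hash)→1450, (F,merge)→1710, (F,hash)→2660, (F,nl)→3240, (D,merge)→8870, (D,nl)→15500; best=1450 via (D,hash)
  {CEF}: card=15000; try (E,hash)→2650, (C,hash)→4900, (E,merge)→9550, (E,nl_idx)→20750, (C,merge)→40820, (C,nl)→61700 …(+1); best=2650 via (E,hash)
  {ABCD}: card=640; try (A,nl_idx)→2000, (C,hash)→2560, (A,merge)→5280, (A,hash)→7920, (C,merge)→8880, (C,nl)→14520 …(+1); best=2000 via (A,nl_idx)
  {BCDF}: card=3000; try (F,merge)→2630, (F,hash)→3120, (B,hash)→3320, (B,merge)→10340, (F,nl)→12640, (B,nl)→61450; best=2630 via (F,merge)
  {CDEF}: card=15000; try (E,hash)→3600, (E,merge)→10500, (D,hash)→17850, (E,nl_idx)→21700, (E,nl)→76450, (D,merge)→227770 …(+1); best=3600 via (E,hash)
  {ABCDF}: card=24000; try (F,hash)→5040, (F,merge)→10390, (A,hash)→12830, (A,merge)→45630, (A,nl_idx)→53630, (F,nl)→98000 …(+1); best=5040 via (F,hash)
  {BCDEF}: card=60000; try (E,hash)→7030, (B,hash)→19720, (E,merge)→42430, (E,nl_idx)→83630, (B,merge)→229240, (E,nl)→302630 …(+1); best=7030 via (E,hash)
  {ABCDEF}: card=480000; try (E,hash)→30440, (A,hash)→74230, (E,merge)→389840, (E,nl_idx)→653040, (A,nl_idx)→1027030, (A,merge)→1031030 …(+2); best=30440 via (E,hash)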